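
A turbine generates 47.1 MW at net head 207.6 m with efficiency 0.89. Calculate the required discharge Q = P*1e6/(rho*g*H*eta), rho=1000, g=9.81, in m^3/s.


Q = 47.1 * 1e6 / (1000 * 9.81 * 207.6 * 0.89) = 25.9857 m^3/s


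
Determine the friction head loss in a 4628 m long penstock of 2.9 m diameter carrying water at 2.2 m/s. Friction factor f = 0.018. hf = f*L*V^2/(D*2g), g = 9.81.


hf = 0.018 * 4628 * 2.2^2 / (2.9 * 2 * 9.81) = 7.0862 m


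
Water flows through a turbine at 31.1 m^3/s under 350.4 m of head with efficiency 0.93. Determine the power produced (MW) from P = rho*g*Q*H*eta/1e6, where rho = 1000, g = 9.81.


P = 1000 * 9.81 * 31.1 * 350.4 * 0.93 / 1e6 = 99.4206 MW


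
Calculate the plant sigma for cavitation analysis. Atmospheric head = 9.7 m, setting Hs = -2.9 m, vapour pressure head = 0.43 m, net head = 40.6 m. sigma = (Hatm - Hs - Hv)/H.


sigma = (9.7 - (-2.9) - 0.43) / 40.6 = 0.2998


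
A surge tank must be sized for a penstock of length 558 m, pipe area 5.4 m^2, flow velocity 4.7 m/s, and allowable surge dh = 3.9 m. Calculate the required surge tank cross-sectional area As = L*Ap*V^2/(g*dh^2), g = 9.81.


As = 558 * 5.4 * 4.7^2 / (9.81 * 3.9^2) = 446.0930 m^2


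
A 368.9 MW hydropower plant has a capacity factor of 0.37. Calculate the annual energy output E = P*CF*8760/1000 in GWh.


E = 368.9 * 0.37 * 8760 / 1000 = 1195.6787 GWh


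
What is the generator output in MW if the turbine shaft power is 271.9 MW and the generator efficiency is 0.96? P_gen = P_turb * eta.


P_gen = 271.9 * 0.96 = 261.0240 MW


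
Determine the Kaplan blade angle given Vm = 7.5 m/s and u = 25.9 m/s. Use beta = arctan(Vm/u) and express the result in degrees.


beta = arctan(7.5 / 25.9) = 16.1497 degrees


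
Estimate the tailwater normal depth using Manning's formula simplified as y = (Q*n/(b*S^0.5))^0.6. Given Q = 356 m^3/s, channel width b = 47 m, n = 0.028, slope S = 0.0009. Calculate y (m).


y = (356 * 0.028 / (47 * 0.0009^0.5))^0.6 = 3.2332 m


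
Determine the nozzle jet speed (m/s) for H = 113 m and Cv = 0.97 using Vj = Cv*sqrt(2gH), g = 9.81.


Vj = 0.97 * sqrt(2*9.81*113) = 45.6731 m/s


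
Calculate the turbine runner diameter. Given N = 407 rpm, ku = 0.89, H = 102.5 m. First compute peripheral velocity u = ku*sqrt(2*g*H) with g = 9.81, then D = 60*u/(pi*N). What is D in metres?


u = 0.89 * sqrt(2*9.81*102.5) = 39.9118 m/s
D = 60 * 39.9118 / (pi * 407) = 1.8729 m


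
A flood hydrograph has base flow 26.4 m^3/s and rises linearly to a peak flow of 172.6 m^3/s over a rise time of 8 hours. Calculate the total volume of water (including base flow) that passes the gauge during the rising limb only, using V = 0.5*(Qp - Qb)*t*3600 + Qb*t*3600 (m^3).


V = 0.5*(172.6 - 26.4)*8*3600 + 26.4*8*3600 = 2.8656e+06 m^3


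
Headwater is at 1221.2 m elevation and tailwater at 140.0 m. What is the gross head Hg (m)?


Hg = 1221.2 - 140.0 = 1081.2000 m


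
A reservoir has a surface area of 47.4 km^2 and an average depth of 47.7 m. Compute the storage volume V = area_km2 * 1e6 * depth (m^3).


V = 47.4 * 1e6 * 47.7 = 2.2610e+09 m^3


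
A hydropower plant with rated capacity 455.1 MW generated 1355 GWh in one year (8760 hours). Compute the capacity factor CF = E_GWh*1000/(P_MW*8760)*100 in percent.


CF = 1355 * 1000 / (455.1 * 8760) * 100 = 33.9882 %


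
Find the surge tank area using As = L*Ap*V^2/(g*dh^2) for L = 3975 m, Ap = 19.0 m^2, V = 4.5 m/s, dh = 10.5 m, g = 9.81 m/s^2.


As = 3975 * 19.0 * 4.5^2 / (9.81 * 10.5^2) = 1414.0610 m^2


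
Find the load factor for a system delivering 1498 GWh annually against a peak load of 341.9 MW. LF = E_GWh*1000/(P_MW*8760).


LF = 1498 * 1000 / (341.9 * 8760) = 0.5002


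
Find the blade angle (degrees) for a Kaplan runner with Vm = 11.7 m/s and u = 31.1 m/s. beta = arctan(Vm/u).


beta = arctan(11.7 / 31.1) = 20.6166 degrees


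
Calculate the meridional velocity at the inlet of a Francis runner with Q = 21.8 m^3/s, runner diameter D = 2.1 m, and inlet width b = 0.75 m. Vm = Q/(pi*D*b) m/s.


Vm = 21.8 / (pi * 2.1 * 0.75) = 4.4058 m/s


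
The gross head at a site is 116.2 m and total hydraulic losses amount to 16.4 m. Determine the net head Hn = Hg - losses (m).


Hn = 116.2 - 16.4 = 99.8000 m


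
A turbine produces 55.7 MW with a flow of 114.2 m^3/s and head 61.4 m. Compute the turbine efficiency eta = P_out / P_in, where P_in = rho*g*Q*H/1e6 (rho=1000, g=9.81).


P_in = 1000 * 9.81 * 114.2 * 61.4 / 1e6 = 68.7865 MW
eta = 55.7 / 68.7865 = 0.8098


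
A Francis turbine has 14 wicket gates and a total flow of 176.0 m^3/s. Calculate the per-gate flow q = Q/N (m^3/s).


q = 176.0 / 14 = 12.5714 m^3/s


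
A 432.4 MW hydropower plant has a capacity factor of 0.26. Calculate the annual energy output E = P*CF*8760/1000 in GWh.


E = 432.4 * 0.26 * 8760 / 1000 = 984.8342 GWh


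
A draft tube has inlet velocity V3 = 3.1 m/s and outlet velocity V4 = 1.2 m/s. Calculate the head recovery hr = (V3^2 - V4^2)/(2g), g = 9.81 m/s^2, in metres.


hr = (3.1^2 - 1.2^2) / (2*9.81) = 0.4164 m


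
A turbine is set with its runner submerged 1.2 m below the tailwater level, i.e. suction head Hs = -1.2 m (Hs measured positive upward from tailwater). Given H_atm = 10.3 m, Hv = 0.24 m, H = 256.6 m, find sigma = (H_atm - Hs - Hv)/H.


sigma = (10.3 - (-1.2) - 0.24) / 256.6 = 0.0439


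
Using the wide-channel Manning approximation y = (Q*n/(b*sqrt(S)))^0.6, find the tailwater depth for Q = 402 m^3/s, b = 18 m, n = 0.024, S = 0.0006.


y = (402 * 0.024 / (18 * 0.0006^0.5))^0.6 = 6.3687 m


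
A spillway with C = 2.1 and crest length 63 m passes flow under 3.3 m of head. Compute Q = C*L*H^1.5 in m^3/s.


Q = 2.1 * 63 * 3.3^1.5 = 793.1051 m^3/s


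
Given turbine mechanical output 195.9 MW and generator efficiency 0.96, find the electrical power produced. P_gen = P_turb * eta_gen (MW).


P_gen = 195.9 * 0.96 = 188.0640 MW


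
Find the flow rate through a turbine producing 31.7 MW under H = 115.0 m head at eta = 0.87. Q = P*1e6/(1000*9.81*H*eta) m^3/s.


Q = 31.7 * 1e6 / (1000 * 9.81 * 115.0 * 0.87) = 32.2978 m^3/s


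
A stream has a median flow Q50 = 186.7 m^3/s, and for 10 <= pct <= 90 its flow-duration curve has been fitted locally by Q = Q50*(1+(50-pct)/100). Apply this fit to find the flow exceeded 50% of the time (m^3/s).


Q = 186.7 * (1 + (50 - 50)/100) = 186.7000 m^3/s


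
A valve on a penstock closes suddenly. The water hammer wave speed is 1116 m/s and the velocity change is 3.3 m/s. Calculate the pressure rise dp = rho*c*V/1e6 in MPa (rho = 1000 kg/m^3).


dp = 1000 * 1116 * 3.3 / 1e6 = 3.6828 MPa


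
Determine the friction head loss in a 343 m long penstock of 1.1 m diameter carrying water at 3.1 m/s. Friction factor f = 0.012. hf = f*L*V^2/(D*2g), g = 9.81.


hf = 0.012 * 343 * 3.1^2 / (1.1 * 2 * 9.81) = 1.8328 m


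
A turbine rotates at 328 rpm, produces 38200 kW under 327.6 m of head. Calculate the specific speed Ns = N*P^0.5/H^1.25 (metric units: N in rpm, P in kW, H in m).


Ns = 328 * 38200^0.5 / 327.6^1.25 = 45.9966


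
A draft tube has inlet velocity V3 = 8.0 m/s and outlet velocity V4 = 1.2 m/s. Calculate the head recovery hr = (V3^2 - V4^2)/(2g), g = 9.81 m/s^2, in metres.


hr = (8.0^2 - 1.2^2) / (2*9.81) = 3.1886 m


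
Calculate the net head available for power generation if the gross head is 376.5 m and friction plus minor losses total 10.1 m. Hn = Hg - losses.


Hn = 376.5 - 10.1 = 366.4000 m


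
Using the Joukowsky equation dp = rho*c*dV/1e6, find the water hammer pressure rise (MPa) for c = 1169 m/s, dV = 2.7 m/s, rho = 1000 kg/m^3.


dp = 1000 * 1169 * 2.7 / 1e6 = 3.1563 MPa


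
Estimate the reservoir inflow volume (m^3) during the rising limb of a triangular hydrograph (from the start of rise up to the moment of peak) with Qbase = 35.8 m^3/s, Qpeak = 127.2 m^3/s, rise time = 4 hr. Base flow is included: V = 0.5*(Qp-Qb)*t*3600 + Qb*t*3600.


V = 0.5*(127.2 - 35.8)*4*3600 + 35.8*4*3600 = 1.1736e+06 m^3


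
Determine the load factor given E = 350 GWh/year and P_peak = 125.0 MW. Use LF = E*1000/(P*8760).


LF = 350 * 1000 / (125.0 * 8760) = 0.3196


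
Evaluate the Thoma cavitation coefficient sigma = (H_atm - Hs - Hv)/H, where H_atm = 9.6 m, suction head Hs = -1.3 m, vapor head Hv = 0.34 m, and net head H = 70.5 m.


sigma = (9.6 - (-1.3) - 0.34) / 70.5 = 0.1498


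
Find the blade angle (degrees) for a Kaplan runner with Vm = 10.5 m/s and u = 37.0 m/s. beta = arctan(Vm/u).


beta = arctan(10.5 / 37.0) = 15.8431 degrees


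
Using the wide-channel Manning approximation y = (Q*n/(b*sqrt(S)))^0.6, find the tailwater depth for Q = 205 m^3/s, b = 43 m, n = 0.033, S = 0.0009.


y = (205 * 0.033 / (43 * 0.0009^0.5))^0.6 = 2.7028 m


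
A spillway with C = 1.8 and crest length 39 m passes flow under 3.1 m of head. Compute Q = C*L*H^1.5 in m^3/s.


Q = 1.8 * 39 * 3.1^1.5 = 383.1595 m^3/s


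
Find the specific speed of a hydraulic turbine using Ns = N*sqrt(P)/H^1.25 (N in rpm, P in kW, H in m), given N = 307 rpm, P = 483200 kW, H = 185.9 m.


Ns = 307 * 483200^0.5 / 185.9^1.25 = 310.8870


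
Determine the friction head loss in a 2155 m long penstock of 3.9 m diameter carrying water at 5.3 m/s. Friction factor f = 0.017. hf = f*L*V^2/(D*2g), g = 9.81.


hf = 0.017 * 2155 * 5.3^2 / (3.9 * 2 * 9.81) = 13.4488 m


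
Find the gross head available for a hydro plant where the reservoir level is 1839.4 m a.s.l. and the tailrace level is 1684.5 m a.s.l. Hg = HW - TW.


Hg = 1839.4 - 1684.5 = 154.9000 m


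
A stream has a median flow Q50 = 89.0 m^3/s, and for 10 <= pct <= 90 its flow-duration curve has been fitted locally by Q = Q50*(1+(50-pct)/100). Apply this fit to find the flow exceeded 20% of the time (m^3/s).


Q = 89.0 * (1 + (50 - 20)/100) = 115.7000 m^3/s


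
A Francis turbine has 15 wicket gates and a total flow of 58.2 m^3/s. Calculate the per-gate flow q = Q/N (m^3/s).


q = 58.2 / 15 = 3.8800 m^3/s


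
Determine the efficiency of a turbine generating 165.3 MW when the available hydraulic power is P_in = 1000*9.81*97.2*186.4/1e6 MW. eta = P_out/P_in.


P_in = 1000 * 9.81 * 97.2 * 186.4 / 1e6 = 177.7384 MW
eta = 165.3 / 177.7384 = 0.9300


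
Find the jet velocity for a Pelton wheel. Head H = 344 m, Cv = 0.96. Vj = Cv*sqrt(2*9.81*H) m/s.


Vj = 0.96 * sqrt(2*9.81*344) = 78.8678 m/s


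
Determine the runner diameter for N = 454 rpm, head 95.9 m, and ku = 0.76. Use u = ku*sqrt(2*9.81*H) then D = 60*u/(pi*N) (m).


u = 0.76 * sqrt(2*9.81*95.9) = 32.9665 m/s
D = 60 * 32.9665 / (pi * 454) = 1.3868 m


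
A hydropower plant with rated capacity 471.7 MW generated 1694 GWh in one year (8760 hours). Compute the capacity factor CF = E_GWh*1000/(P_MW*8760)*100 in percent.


CF = 1694 * 1000 / (471.7 * 8760) * 100 = 40.9962 %


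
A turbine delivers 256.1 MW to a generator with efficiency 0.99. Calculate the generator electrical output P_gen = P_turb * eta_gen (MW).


P_gen = 256.1 * 0.99 = 253.5390 MW


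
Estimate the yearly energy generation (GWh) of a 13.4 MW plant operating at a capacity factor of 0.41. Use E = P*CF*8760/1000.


E = 13.4 * 0.41 * 8760 / 1000 = 48.1274 GWh


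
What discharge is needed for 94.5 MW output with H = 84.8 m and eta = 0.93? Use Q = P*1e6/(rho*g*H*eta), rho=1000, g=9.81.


Q = 94.5 * 1e6 / (1000 * 9.81 * 84.8 * 0.93) = 122.1473 m^3/s


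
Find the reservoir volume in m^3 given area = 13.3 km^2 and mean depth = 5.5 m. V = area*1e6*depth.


V = 13.3 * 1e6 * 5.5 = 7.3150e+07 m^3


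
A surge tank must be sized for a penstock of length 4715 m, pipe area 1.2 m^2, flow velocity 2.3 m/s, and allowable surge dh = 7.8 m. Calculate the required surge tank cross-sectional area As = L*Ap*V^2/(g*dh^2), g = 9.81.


As = 4715 * 1.2 * 2.3^2 / (9.81 * 7.8^2) = 50.1488 m^2


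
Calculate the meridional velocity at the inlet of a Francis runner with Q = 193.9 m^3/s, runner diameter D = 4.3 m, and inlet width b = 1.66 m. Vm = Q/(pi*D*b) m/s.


Vm = 193.9 / (pi * 4.3 * 1.66) = 8.6467 m/s


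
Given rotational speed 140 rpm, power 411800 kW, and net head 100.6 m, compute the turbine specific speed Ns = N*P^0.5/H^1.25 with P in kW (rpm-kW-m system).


Ns = 140 * 411800^0.5 / 100.6^1.25 = 281.9835


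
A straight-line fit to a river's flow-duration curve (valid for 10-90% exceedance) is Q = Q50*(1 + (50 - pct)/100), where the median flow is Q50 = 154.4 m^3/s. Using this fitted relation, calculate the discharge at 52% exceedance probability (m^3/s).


Q = 154.4 * (1 + (50 - 52)/100) = 151.3120 m^3/s


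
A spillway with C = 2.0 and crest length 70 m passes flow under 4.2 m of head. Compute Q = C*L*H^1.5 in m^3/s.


Q = 2.0 * 70 * 4.2^1.5 = 1205.0414 m^3/s


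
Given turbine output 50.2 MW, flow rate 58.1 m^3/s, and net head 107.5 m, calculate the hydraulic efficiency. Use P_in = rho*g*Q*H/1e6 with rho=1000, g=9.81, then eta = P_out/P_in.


P_in = 1000 * 9.81 * 58.1 * 107.5 / 1e6 = 61.2708 MW
eta = 50.2 / 61.2708 = 0.8193


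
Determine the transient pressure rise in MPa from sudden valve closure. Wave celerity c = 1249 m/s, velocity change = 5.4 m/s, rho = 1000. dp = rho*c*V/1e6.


dp = 1000 * 1249 * 5.4 / 1e6 = 6.7446 MPa


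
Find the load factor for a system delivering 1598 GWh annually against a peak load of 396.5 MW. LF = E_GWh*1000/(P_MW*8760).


LF = 1598 * 1000 / (396.5 * 8760) = 0.4601


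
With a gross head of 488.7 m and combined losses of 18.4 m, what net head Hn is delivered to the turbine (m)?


Hn = 488.7 - 18.4 = 470.3000 m


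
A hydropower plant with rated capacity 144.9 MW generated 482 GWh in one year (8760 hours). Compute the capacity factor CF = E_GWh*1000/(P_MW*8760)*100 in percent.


CF = 482 * 1000 / (144.9 * 8760) * 100 = 37.9730 %


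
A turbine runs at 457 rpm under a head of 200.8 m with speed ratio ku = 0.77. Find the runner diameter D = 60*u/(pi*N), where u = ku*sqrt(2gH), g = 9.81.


u = 0.77 * sqrt(2*9.81*200.8) = 48.3306 m/s
D = 60 * 48.3306 / (pi * 457) = 2.0198 m


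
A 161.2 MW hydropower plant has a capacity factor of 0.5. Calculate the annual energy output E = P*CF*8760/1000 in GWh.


E = 161.2 * 0.5 * 8760 / 1000 = 706.0560 GWh


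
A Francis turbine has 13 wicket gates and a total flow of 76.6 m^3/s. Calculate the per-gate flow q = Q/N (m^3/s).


q = 76.6 / 13 = 5.8923 m^3/s


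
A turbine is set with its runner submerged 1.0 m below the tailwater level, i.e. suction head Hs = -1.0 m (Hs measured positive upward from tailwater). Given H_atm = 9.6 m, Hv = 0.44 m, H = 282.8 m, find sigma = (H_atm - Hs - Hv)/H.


sigma = (9.6 - (-1.0) - 0.44) / 282.8 = 0.0359


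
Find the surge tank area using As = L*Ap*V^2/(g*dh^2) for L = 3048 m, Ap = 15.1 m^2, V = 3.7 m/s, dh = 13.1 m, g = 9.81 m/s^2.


As = 3048 * 15.1 * 3.7^2 / (9.81 * 13.1^2) = 374.2689 m^2


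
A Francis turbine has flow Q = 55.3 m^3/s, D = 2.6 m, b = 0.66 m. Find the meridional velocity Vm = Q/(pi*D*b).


Vm = 55.3 / (pi * 2.6 * 0.66) = 10.2579 m/s


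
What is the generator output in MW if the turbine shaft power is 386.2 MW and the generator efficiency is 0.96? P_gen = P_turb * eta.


P_gen = 386.2 * 0.96 = 370.7520 MW


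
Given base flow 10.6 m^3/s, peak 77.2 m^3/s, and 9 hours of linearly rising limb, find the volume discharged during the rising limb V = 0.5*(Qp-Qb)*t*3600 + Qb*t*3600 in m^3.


V = 0.5*(77.2 - 10.6)*9*3600 + 10.6*9*3600 = 1.4224e+06 m^3


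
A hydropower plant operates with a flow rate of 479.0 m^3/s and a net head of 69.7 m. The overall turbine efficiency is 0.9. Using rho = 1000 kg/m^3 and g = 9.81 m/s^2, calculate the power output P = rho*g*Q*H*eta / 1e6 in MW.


P = 1000 * 9.81 * 479.0 * 69.7 * 0.9 / 1e6 = 294.7676 MW


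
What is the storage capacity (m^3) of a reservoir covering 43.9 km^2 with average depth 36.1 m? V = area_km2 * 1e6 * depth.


V = 43.9 * 1e6 * 36.1 = 1.5848e+09 m^3


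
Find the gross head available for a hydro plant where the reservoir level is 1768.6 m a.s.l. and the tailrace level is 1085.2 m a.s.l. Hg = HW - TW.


Hg = 1768.6 - 1085.2 = 683.4000 m


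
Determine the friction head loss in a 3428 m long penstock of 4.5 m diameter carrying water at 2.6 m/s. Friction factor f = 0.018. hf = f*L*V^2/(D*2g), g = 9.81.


hf = 0.018 * 3428 * 2.6^2 / (4.5 * 2 * 9.81) = 4.7244 m


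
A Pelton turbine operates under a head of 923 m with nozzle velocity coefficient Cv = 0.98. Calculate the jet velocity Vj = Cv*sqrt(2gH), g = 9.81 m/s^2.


Vj = 0.98 * sqrt(2*9.81*923) = 131.8792 m/s


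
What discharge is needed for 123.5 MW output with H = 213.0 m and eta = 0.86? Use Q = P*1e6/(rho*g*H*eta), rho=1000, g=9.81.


Q = 123.5 * 1e6 / (1000 * 9.81 * 213.0 * 0.86) = 68.7258 m^3/s


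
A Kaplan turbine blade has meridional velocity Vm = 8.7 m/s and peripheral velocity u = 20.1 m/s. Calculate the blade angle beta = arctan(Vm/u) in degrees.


beta = arctan(8.7 / 20.1) = 23.4047 degrees


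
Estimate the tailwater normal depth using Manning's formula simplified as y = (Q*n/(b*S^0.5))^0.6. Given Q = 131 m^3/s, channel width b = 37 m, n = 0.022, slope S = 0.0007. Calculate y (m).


y = (131 * 0.022 / (37 * 0.0007^0.5))^0.6 = 1.9115 m


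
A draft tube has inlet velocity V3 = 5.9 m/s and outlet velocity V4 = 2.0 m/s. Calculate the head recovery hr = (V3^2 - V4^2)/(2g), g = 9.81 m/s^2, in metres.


hr = (5.9^2 - 2.0^2) / (2*9.81) = 1.5703 m


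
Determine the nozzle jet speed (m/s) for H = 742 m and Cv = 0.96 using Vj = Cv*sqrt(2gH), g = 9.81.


Vj = 0.96 * sqrt(2*9.81*742) = 115.8304 m/s


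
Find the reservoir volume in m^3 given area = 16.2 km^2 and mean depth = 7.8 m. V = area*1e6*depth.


V = 16.2 * 1e6 * 7.8 = 1.2636e+08 m^3


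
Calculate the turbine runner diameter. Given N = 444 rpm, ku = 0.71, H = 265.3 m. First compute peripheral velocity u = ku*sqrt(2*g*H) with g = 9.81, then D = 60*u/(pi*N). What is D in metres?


u = 0.71 * sqrt(2*9.81*265.3) = 51.2244 m/s
D = 60 * 51.2244 / (pi * 444) = 2.2034 m


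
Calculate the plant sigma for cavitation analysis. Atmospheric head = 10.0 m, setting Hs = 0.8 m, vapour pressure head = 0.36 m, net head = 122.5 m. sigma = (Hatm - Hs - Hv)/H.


sigma = (10.0 - 0.8 - 0.36) / 122.5 = 0.0722


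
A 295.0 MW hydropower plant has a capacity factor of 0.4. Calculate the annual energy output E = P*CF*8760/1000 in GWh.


E = 295.0 * 0.4 * 8760 / 1000 = 1033.6800 GWh


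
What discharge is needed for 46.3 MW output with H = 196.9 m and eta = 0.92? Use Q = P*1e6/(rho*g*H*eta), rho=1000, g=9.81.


Q = 46.3 * 1e6 / (1000 * 9.81 * 196.9 * 0.92) = 26.0542 m^3/s


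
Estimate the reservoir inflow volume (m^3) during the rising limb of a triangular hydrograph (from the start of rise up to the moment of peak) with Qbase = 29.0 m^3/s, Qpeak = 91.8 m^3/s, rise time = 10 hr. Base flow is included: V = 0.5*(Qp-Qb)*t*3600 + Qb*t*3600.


V = 0.5*(91.8 - 29.0)*10*3600 + 29.0*10*3600 = 2.1744e+06 m^3


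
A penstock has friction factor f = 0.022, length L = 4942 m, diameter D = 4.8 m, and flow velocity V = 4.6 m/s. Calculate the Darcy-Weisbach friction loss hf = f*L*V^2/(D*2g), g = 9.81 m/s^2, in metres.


hf = 0.022 * 4942 * 4.6^2 / (4.8 * 2 * 9.81) = 24.4287 m


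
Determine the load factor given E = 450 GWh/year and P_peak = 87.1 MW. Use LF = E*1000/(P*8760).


LF = 450 * 1000 / (87.1 * 8760) = 0.5898


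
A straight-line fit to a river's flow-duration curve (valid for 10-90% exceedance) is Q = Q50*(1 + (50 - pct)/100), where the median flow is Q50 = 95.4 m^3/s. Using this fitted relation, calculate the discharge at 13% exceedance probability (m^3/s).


Q = 95.4 * (1 + (50 - 13)/100) = 130.6980 m^3/s


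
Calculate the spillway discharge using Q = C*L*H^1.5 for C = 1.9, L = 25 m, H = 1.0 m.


Q = 1.9 * 25 * 1.0^1.5 = 47.5000 m^3/s


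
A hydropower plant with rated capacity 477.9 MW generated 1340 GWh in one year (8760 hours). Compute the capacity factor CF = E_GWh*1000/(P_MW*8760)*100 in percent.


CF = 1340 * 1000 / (477.9 * 8760) * 100 = 32.0084 %


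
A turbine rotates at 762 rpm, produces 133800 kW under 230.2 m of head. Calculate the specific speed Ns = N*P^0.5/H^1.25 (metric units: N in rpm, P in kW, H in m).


Ns = 762 * 133800^0.5 / 230.2^1.25 = 310.8504


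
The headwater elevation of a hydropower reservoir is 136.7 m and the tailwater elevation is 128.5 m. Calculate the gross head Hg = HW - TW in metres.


Hg = 136.7 - 128.5 = 8.2000 m


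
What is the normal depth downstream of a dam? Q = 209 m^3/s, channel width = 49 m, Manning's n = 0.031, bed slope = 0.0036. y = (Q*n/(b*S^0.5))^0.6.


y = (209 * 0.031 / (49 * 0.0036^0.5))^0.6 = 1.6066 m


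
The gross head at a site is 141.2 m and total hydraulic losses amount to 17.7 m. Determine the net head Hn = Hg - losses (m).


Hn = 141.2 - 17.7 = 123.5000 m


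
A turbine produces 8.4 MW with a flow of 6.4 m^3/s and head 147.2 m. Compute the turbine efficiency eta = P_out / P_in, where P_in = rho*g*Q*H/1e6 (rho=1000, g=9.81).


P_in = 1000 * 9.81 * 6.4 * 147.2 / 1e6 = 9.2418 MW
eta = 8.4 / 9.2418 = 0.9089


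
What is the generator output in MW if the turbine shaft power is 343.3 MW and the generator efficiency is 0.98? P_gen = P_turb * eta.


P_gen = 343.3 * 0.98 = 336.4340 MW


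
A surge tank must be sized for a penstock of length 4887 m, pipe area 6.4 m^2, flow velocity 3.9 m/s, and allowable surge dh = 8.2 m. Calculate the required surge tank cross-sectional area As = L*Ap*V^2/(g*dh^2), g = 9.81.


As = 4887 * 6.4 * 3.9^2 / (9.81 * 8.2^2) = 721.1985 m^2


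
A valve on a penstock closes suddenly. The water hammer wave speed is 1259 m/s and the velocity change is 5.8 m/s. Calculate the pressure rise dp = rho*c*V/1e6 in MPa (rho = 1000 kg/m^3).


dp = 1000 * 1259 * 5.8 / 1e6 = 7.3022 MPa


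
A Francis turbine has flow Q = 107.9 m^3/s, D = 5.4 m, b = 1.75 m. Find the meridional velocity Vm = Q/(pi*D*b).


Vm = 107.9 / (pi * 5.4 * 1.75) = 3.6345 m/s


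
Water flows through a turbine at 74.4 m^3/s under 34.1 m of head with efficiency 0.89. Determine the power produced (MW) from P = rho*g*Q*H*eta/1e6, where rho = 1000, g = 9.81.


P = 1000 * 9.81 * 74.4 * 34.1 * 0.89 / 1e6 = 22.1506 MW


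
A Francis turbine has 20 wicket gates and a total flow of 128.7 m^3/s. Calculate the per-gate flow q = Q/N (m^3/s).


q = 128.7 / 20 = 6.4350 m^3/s


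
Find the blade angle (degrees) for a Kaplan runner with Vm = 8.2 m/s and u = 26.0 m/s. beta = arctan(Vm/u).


beta = arctan(8.2 / 26.0) = 17.5045 degrees


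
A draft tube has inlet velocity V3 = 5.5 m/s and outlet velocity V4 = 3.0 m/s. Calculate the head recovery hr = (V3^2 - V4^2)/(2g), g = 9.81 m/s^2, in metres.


hr = (5.5^2 - 3.0^2) / (2*9.81) = 1.0831 m


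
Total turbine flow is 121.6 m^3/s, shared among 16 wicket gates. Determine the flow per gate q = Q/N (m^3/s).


q = 121.6 / 16 = 7.6000 m^3/s


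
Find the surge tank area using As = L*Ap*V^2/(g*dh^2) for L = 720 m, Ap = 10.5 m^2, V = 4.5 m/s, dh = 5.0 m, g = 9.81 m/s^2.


As = 720 * 10.5 * 4.5^2 / (9.81 * 5.0^2) = 624.2202 m^2


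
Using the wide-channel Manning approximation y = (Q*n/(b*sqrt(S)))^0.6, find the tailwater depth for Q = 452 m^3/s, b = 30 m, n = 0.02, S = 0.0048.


y = (452 * 0.02 / (30 * 0.0048^0.5))^0.6 = 2.4158 m


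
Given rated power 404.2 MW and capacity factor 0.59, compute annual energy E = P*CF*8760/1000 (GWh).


E = 404.2 * 0.59 * 8760 / 1000 = 2089.0673 GWh


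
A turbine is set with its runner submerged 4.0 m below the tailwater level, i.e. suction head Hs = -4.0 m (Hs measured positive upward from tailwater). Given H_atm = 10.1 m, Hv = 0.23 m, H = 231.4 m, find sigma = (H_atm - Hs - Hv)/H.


sigma = (10.1 - (-4.0) - 0.23) / 231.4 = 0.0599


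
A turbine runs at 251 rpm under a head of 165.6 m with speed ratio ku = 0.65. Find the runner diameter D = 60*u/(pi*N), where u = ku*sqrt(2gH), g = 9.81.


u = 0.65 * sqrt(2*9.81*165.6) = 37.0504 m/s
D = 60 * 37.0504 / (pi * 251) = 2.8192 m


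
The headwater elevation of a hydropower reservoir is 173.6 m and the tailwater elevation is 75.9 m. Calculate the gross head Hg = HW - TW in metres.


Hg = 173.6 - 75.9 = 97.7000 m


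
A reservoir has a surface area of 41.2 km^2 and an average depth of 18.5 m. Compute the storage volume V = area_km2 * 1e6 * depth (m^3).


V = 41.2 * 1e6 * 18.5 = 7.6220e+08 m^3


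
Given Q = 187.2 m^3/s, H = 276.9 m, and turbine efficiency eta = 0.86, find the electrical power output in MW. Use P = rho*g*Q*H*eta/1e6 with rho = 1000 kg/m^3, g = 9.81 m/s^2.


P = 1000 * 9.81 * 187.2 * 276.9 * 0.86 / 1e6 = 437.3169 MW


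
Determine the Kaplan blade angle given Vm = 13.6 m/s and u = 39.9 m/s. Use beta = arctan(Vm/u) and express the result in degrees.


beta = arctan(13.6 / 39.9) = 18.8218 degrees


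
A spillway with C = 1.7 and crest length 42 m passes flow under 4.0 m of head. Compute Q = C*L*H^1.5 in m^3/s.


Q = 1.7 * 42 * 4.0^1.5 = 571.2000 m^3/s


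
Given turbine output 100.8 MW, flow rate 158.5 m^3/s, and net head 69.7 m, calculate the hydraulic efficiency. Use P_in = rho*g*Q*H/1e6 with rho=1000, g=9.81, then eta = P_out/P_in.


P_in = 1000 * 9.81 * 158.5 * 69.7 / 1e6 = 108.3755 MW
eta = 100.8 / 108.3755 = 0.9301


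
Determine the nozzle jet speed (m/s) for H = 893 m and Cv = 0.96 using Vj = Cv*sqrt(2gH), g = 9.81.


Vj = 0.96 * sqrt(2*9.81*893) = 127.0710 m/s


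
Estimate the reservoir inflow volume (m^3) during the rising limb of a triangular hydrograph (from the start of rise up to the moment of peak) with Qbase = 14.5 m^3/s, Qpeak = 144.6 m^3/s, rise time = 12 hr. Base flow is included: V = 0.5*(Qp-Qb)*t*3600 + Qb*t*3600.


V = 0.5*(144.6 - 14.5)*12*3600 + 14.5*12*3600 = 3.4366e+06 m^3


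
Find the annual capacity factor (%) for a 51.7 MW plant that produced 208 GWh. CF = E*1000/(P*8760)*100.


CF = 208 * 1000 / (51.7 * 8760) * 100 = 45.9271 %


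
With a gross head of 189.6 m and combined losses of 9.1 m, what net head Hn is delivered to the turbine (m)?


Hn = 189.6 - 9.1 = 180.5000 m


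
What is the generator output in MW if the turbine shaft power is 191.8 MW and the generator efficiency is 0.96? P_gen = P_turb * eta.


P_gen = 191.8 * 0.96 = 184.1280 MW


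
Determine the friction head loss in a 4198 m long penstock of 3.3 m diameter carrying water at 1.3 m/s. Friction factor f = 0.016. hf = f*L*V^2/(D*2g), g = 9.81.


hf = 0.016 * 4198 * 1.3^2 / (3.3 * 2 * 9.81) = 1.7532 m


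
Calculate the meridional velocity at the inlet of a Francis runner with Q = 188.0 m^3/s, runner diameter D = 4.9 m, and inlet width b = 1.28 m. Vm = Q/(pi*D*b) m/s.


Vm = 188.0 / (pi * 4.9 * 1.28) = 9.5412 m/s


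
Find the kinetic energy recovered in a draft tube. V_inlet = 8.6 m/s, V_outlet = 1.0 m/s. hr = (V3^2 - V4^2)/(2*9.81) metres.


hr = (8.6^2 - 1.0^2) / (2*9.81) = 3.7187 m


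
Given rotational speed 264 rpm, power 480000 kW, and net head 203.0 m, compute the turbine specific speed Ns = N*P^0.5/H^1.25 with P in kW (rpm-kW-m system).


Ns = 264 * 480000^0.5 / 203.0^1.25 = 238.7011


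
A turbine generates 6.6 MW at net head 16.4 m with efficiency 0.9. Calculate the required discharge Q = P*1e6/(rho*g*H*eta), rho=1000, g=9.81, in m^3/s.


Q = 6.6 * 1e6 / (1000 * 9.81 * 16.4 * 0.9) = 45.5815 m^3/s


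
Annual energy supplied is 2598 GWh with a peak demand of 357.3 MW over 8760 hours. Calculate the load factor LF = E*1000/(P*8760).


LF = 2598 * 1000 / (357.3 * 8760) = 0.8300


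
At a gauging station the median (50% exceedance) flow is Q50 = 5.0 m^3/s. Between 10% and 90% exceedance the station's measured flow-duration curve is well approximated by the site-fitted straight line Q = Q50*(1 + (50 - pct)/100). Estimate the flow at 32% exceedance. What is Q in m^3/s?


Q = 5.0 * (1 + (50 - 32)/100) = 5.9000 m^3/s


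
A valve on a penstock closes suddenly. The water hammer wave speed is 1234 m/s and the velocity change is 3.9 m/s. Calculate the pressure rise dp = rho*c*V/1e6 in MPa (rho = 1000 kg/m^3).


dp = 1000 * 1234 * 3.9 / 1e6 = 4.8126 MPa


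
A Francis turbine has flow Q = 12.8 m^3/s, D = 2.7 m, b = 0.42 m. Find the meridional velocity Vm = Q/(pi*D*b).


Vm = 12.8 / (pi * 2.7 * 0.42) = 3.5929 m/s


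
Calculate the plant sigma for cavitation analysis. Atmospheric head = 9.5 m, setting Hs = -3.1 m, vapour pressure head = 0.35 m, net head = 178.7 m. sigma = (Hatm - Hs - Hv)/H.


sigma = (9.5 - (-3.1) - 0.35) / 178.7 = 0.0686


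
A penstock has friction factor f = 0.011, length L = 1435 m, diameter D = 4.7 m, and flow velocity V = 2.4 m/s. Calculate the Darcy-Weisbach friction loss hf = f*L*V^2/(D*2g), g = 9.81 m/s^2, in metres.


hf = 0.011 * 1435 * 2.4^2 / (4.7 * 2 * 9.81) = 0.9860 m


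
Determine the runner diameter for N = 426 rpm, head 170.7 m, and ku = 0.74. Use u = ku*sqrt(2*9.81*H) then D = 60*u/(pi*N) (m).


u = 0.74 * sqrt(2*9.81*170.7) = 42.8251 m/s
D = 60 * 42.8251 / (pi * 426) = 1.9199 m


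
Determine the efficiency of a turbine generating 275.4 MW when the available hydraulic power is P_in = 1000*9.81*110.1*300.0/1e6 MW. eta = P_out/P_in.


P_in = 1000 * 9.81 * 110.1 * 300.0 / 1e6 = 324.0243 MW
eta = 275.4 / 324.0243 = 0.8499


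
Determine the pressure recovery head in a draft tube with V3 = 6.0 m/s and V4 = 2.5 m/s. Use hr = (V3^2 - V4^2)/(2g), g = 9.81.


hr = (6.0^2 - 2.5^2) / (2*9.81) = 1.5163 m


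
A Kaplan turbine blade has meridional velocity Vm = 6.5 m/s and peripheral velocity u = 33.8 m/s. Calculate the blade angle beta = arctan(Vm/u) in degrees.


beta = arctan(6.5 / 33.8) = 10.8855 degrees


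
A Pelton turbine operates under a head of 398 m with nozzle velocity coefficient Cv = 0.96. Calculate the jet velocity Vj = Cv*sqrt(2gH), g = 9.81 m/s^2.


Vj = 0.96 * sqrt(2*9.81*398) = 84.8325 m/s


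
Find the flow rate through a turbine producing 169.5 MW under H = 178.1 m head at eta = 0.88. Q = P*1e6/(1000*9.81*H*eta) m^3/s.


Q = 169.5 * 1e6 / (1000 * 9.81 * 178.1 * 0.88) = 110.2438 m^3/s


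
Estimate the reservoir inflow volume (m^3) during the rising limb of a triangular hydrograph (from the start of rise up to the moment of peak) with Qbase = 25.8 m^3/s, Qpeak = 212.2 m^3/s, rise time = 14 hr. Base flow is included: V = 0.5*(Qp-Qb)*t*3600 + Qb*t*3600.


V = 0.5*(212.2 - 25.8)*14*3600 + 25.8*14*3600 = 5.9976e+06 m^3


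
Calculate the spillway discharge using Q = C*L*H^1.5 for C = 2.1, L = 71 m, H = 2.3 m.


Q = 2.1 * 71 * 2.3^1.5 = 520.0791 m^3/s


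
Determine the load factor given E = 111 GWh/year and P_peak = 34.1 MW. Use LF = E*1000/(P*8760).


LF = 111 * 1000 / (34.1 * 8760) = 0.3716


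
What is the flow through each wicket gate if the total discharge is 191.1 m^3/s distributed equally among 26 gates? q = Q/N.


q = 191.1 / 26 = 7.3500 m^3/s


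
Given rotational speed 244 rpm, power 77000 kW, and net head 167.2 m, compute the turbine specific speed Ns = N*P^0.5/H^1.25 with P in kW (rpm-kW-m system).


Ns = 244 * 77000^0.5 / 167.2^1.25 = 112.6133


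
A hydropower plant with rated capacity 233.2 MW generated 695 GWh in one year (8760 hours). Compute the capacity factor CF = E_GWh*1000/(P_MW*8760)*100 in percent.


CF = 695 * 1000 / (233.2 * 8760) * 100 = 34.0214 %


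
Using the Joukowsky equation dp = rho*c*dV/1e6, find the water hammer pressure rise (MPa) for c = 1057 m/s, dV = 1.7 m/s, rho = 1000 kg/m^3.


dp = 1000 * 1057 * 1.7 / 1e6 = 1.7969 MPa


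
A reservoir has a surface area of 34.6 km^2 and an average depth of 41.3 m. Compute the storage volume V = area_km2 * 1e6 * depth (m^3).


V = 34.6 * 1e6 * 41.3 = 1.4290e+09 m^3


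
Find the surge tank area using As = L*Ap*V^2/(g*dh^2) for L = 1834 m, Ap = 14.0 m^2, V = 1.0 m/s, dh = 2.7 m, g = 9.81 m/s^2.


As = 1834 * 14.0 * 1.0^2 / (9.81 * 2.7^2) = 359.0301 m^2


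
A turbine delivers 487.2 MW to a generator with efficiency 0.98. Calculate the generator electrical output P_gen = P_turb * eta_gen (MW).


P_gen = 487.2 * 0.98 = 477.4560 MW


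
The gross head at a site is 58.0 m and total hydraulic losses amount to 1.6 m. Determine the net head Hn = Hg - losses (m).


Hn = 58.0 - 1.6 = 56.4000 m


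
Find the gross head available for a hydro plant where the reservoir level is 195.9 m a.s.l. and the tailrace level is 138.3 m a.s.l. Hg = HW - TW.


Hg = 195.9 - 138.3 = 57.6000 m


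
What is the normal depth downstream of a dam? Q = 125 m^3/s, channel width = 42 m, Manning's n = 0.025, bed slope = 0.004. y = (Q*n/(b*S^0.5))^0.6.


y = (125 * 0.025 / (42 * 0.004^0.5))^0.6 = 1.1024 m


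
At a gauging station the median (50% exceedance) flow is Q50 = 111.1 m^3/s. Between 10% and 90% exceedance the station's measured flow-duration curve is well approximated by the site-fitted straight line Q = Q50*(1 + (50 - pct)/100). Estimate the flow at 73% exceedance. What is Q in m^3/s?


Q = 111.1 * (1 + (50 - 73)/100) = 85.5470 m^3/s


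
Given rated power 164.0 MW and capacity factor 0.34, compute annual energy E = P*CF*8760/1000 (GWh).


E = 164.0 * 0.34 * 8760 / 1000 = 488.4576 GWh


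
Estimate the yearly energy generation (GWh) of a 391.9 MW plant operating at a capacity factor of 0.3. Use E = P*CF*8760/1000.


E = 391.9 * 0.3 * 8760 / 1000 = 1029.9132 GWh


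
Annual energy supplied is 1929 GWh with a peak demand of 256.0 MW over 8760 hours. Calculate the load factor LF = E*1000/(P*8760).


LF = 1929 * 1000 / (256.0 * 8760) = 0.8602


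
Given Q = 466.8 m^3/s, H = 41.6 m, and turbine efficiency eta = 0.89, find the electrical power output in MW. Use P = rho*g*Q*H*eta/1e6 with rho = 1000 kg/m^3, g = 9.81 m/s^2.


P = 1000 * 9.81 * 466.8 * 41.6 * 0.89 / 1e6 = 169.5443 MW


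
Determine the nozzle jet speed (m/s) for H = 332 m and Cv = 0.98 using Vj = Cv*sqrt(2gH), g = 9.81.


Vj = 0.98 * sqrt(2*9.81*332) = 79.0942 m/s


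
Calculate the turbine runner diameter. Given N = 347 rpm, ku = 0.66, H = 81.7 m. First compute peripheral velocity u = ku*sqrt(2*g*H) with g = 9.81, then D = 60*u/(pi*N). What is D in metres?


u = 0.66 * sqrt(2*9.81*81.7) = 26.4244 m/s
D = 60 * 26.4244 / (pi * 347) = 1.4544 m


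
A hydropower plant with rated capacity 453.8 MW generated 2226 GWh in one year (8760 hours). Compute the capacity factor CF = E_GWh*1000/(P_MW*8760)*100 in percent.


CF = 2226 * 1000 / (453.8 * 8760) * 100 = 55.9959 %


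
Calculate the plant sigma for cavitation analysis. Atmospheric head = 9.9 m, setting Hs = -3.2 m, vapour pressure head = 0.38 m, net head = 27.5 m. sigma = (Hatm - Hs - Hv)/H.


sigma = (9.9 - (-3.2) - 0.38) / 27.5 = 0.4625


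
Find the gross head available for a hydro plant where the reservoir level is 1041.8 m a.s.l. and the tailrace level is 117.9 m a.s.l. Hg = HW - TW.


Hg = 1041.8 - 117.9 = 923.9000 m


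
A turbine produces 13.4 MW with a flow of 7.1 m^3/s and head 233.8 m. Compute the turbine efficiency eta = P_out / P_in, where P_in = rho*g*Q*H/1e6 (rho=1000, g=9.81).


P_in = 1000 * 9.81 * 7.1 * 233.8 / 1e6 = 16.2844 MW
eta = 13.4 / 16.2844 = 0.8229


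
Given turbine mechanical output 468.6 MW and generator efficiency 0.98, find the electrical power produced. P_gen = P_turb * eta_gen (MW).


P_gen = 468.6 * 0.98 = 459.2280 MW


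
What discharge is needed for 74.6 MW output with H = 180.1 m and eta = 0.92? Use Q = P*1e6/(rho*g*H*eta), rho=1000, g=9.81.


Q = 74.6 * 1e6 / (1000 * 9.81 * 180.1 * 0.92) = 45.8953 m^3/s


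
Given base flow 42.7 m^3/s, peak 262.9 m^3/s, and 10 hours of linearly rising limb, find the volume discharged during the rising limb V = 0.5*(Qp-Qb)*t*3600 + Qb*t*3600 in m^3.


V = 0.5*(262.9 - 42.7)*10*3600 + 42.7*10*3600 = 5.5008e+06 m^3


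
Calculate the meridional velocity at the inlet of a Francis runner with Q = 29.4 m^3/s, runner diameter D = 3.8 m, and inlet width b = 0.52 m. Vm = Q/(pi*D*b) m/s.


Vm = 29.4 / (pi * 3.8 * 0.52) = 4.7360 m/s


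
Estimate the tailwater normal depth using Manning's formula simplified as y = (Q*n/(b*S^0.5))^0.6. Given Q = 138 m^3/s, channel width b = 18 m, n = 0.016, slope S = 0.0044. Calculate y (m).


y = (138 * 0.016 / (18 * 0.0044^0.5))^0.6 = 1.4461 m


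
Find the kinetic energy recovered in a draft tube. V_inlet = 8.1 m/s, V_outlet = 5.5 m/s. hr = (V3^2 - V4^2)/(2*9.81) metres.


hr = (8.1^2 - 5.5^2) / (2*9.81) = 1.8022 m


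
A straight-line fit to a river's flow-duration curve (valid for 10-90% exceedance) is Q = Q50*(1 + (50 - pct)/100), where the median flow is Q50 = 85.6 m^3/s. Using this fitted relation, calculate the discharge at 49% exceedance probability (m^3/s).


Q = 85.6 * (1 + (50 - 49)/100) = 86.4560 m^3/s


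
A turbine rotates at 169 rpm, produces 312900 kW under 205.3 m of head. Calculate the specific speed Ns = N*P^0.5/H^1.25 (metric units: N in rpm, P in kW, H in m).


Ns = 169 * 312900^0.5 / 205.3^1.25 = 121.6475


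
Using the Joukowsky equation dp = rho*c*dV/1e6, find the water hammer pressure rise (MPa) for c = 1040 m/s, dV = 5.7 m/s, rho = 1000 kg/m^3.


dp = 1000 * 1040 * 5.7 / 1e6 = 5.9280 MPa


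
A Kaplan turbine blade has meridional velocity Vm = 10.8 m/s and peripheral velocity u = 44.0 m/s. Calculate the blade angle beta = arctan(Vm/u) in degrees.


beta = arctan(10.8 / 44.0) = 13.7909 degrees


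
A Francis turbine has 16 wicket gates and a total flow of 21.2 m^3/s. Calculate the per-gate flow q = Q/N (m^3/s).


q = 21.2 / 16 = 1.3250 m^3/s


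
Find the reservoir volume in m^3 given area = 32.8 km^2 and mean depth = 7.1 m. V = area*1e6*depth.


V = 32.8 * 1e6 * 7.1 = 2.3288e+08 m^3


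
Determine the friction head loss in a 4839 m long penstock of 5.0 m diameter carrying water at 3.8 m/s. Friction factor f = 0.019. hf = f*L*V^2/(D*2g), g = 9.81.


hf = 0.019 * 4839 * 3.8^2 / (5.0 * 2 * 9.81) = 13.5334 m


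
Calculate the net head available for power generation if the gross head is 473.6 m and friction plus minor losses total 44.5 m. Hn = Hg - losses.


Hn = 473.6 - 44.5 = 429.1000 m


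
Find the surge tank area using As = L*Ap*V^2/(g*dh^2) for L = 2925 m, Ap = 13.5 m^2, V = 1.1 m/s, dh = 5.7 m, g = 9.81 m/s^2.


As = 2925 * 13.5 * 1.1^2 / (9.81 * 5.7^2) = 149.9085 m^2


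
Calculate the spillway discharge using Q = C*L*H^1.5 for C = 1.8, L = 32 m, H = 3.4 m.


Q = 1.8 * 32 * 3.4^1.5 = 361.1111 m^3/s


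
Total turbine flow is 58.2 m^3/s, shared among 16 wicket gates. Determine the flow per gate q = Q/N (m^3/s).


q = 58.2 / 16 = 3.6375 m^3/s


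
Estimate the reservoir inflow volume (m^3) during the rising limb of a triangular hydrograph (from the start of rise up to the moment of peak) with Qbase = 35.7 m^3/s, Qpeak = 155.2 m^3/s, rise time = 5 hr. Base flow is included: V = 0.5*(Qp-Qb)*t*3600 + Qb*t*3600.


V = 0.5*(155.2 - 35.7)*5*3600 + 35.7*5*3600 = 1.7181e+06 m^3


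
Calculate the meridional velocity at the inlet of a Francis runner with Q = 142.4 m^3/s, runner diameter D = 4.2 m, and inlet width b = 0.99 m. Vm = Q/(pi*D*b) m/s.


Vm = 142.4 / (pi * 4.2 * 0.99) = 10.9012 m/s


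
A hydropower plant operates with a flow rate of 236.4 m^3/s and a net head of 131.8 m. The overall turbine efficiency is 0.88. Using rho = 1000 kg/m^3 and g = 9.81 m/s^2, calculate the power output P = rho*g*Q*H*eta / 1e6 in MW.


P = 1000 * 9.81 * 236.4 * 131.8 * 0.88 / 1e6 = 268.9766 MW
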